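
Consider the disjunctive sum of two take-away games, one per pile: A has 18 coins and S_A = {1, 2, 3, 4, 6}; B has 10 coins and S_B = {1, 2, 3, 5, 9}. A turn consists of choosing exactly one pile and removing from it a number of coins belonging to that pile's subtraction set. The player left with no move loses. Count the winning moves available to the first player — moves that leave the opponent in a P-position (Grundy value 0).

Pile A, S = {1, 2, 3, 4, 6}:
n :  0  1  2  3  4  5  6  7  8  9 10 11 12 13 14 15 16 17 18
G :  0  1  2  3  4  0  1  2  3  4  0  1  2  3  4  0  1  2  3
G_A(18) = 3.
Pile B, S = {1, 2, 3, 5, 9}:
G(0) = 0
G(1) = mex{0} = 1
G(2) = mex{1,0} = 2
G(3) = mex{2,1,0} = 3
G(4) = mex{3,2,1} = 0
G(5) = mex{0,3,2,0} = 1
G(6) = mex{1,0,3,1} = 2
G(7) = mex{2,1,0,2} = 3
G(8) = mex{3,2,1,3} = 0
G(9) = mex{0,3,2,0,0} = 1
G(10) = mex{1,0,3,1,1} = 2
G_B(10) = 2.
Combined Grundy value = 3 ⊕ 2 = 1.
A winning move leaves total XOR = 0, i.e. changes one component's Grundy value g to g ⊕ X where X is the current total.
Pile A: need g' = 3⊕1 = 2. Options: 18−1→G=2, 18−2→G=1, 18−3→G=0, 18−4→G=4, 18−6→G=2. Hits: 2.
Pile B: need g' = 2⊕1 = 3. Options: 10−1→G=1, 10−2→G=0, 10−3→G=3, 10−5→G=1, 10−9→G=1. Hits: 1.

3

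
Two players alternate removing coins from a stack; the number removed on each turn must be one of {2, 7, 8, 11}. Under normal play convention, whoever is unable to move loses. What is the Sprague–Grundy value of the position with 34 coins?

n :  0  1  2  3  4  5  6  7  8  9 10 11 12 13 14 15 16 17 18 19 20 21 22 23 24 25 26 27 28 29 30 31 32 33 34
G :  0  0  1  1  0  0  1  1  2  2  0  3  1  2  0  3  1  4  2  0  0  1  1  0  0  1  1  2  2  0  3  1  2  0  3

3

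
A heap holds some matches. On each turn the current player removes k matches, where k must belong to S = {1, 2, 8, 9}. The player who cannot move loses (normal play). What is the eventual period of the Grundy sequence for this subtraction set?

n :  0  1  2  3  4  5  6  7  8  9 10 11 12 13 14 15 16 17 18 19 20 21
G :  0  1  2  0  1  2  0  1  2  3  0  1  2  0  1  2  0  1  2  3  0  1
G(n+10) = G(n) holds for n = 0,…,8 (a full window of length max(S) = 9), so the sequence is purely periodic with period 10.

10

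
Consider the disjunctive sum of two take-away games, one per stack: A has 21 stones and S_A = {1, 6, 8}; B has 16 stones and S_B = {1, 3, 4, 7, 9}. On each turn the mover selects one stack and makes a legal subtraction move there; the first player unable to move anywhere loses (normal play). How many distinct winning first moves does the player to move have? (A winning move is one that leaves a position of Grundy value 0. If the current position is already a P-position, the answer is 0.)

Stack A, S = {1, 6, 8}:
n :  0  1  2  3  4  5  6  7  8  9 10 11 12 13 14 15 16 17 18 19 20 21
G :  0  1  0  1  0  1  2  0  1  0  1  0  1  2  0  1  0  1  0  1  2  0
G_A(21) = 0.
Stack B, S = {1, 3, 4, 7, 9}:
n :  0  1  2  3  4  5  6  7  8  9 10 11 12 13 14 15 16
G :  0  1  0  1  2  3  2  3  0  1  0  1  2  3  2  3  0
G_B(16) = 0.
Combined Grundy value = 0 ⊕ 0 = 0.
A winning move leaves total XOR = 0, i.e. changes one component's Grundy value g to g ⊕ X where X is the current total.
Stack A: target g' = 0⊕0 = 0, but every legal move changes the Grundy value (mex property), so 0 moves.
Stack B: target g' = 0⊕0 = 0, but every legal move changes the Grundy value (mex property), so 0 moves.

0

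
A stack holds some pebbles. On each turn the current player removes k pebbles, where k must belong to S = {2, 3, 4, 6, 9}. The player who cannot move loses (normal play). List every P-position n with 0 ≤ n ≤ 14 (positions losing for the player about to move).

G(0) = 0
G(1) = mex{} = 0
G(2) = mex{0} = 1
G(3) = mex{0,0} = 1
G(4) = mex{1,0,0} = 2
G(5) = mex{1,1,0} = 2
G(6) = mex{2,1,1,0} = 3
G(7) = mex{2,2,1,0} = 3
G(8) = mex{3,2,2,1} = 0
G(9) = mex{3,3,2,1,0} = 4
G(10) = mex{0,3,3,2,0} = 1
G(11) = mex{4,0,3,2,1} = 5
G(12) = mex{1,4,0,3,1} = 2
G(13) = mex{5,1,4,3,2} = 0
G(14) = mex{2,5,1,0,2} = 3
P-positions are exactly the n with G(n) = 0.

0, 1, 8, 13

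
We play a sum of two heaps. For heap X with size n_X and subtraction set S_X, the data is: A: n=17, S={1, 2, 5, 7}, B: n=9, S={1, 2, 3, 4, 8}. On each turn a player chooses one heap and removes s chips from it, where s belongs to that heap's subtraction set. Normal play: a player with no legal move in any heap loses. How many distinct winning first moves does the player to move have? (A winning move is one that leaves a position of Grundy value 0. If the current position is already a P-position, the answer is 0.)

Heap A, S = {1, 2, 5, 7}:
n :  0  1  2  3  4  5  6  7  8  9 10 11 12 13 14 15 16 17
G :  0  1  2  0  1  2  0  1  2  0  1  2  0  1  2  0  1  2
G_A(17) = 2.
Heap B, S = {1, 2, 3, 4, 8}:
G(0) = 0
G(1) = mex{0} = 1
G(2) = mex{1,0} = 2
G(3) = mex{2,1,0} = 3
G(4) = mex{3,2,1,0} = 4
G(5) = mex{4,3,2,1} = 0
G(6) = mex{0,4,3,2} = 1
G(7) = mex{1,0,4,3} = 2
G(8) = mex{2,1,0,4,0} = 3
G(9) = mex{3,2,1,0,1} = 4
G_B(9) = 4.
Combined Grundy value = 2 ⊕ 4 = 6.
A winning move leaves total XOR = 0, i.e. changes one component's Grundy value g to g ⊕ X where X is the current total.
Heap A: need g' = 2⊕6 = 4. Options: 17−1→G=1, 17−2→G=0, 17−5→G=0, 17−7→G=1. Hits: 0.
Heap B: need g' = 4⊕6 = 2. Options: 9−1→G=3, 9−2→G=2, 9−3→G=1, 9−4→G=0, 9−8→G=1. Hits: 1.

1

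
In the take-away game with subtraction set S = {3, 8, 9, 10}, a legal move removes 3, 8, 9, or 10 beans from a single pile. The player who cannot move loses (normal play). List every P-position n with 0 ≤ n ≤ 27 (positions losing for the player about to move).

G(0) = 0
G(1) = mex{} = 0
G(2) = mex{} = 0
G(3) = mex{0} = 1
G(4) = mex{0} = 1
G(5) = mex{0} = 1
G(6) = mex{1} = 0
G(7) = mex{1} = 0
G(8) = mex{1,0} = 2
G(9) = mex{0,0,0} = 1
G(10) = mex{0,0,0,0} = 1
G(11) = mex{2,1,0,0} = 3
G(12) = mex{1,1,1,0} = 2
G(13) = mex{1,1,1,1} = 0
G(14) = mex{3,0,1,1} = 2
G(15) = mex{2,0,0,1} = 3
G(16) = mex{0,2,0,0} = 1
G(17) = mex{2,1,2,0} = 3
G(18) = mex{3,1,1,2} = 0
G(19) = mex{1,3,1,1} = 0
G(20) = mex{3,2,3,1} = 0
G(21) = mex{0,0,2,3} = 1
G(22) = mex{0,2,0,2} = 1
G(23) = mex{0,3,2,0} = 1
G(24) = mex{1,1,3,2} = 0
G(25) = mex{1,3,1,3} = 0
G(26) = mex{1,0,3,1} = 2
G(27) = mex{0,0,0,3} = 1
P-positions are exactly the n with G(n) = 0.

0, 1, 2, 6, 7, 13, 18, 19, 20, 24, 25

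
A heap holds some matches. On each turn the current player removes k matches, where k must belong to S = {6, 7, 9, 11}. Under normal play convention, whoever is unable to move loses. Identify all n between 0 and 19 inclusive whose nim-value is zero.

0, 1, 2, 3, 4, 5, 17, 18, 19

G(0) = 0
G(1) = mex{} = 0
G(2) = mex{} = 0
G(3) = mex{} = 0
G(4) = mex{} = 0
G(5) = mex{} = 0
G(6) = mex{0} = 1
G(7) = mex{0,0} = 1
G(8) = mex{0,0} = 1
G(9) = mex{0,0,0} = 1
G(10) = mex{0,0,0} = 1
G(11) = mex{0,0,0,0} = 1
G(12) = mex{1,0,0,0} = 2
G(13) = mex{1,1,0,0} = 2
G(14) = mex{1,1,0,0} = 2
G(15) = mex{1,1,1,0} = 2
G(16) = mex{1,1,1,0} = 2
G(17) = mex{1,1,1,1} = 0
G(18) = mex{2,1,1,1} = 0
G(19) = mex{2,2,1,1} = 0
P-positions are exactly the n with G(n) = 0.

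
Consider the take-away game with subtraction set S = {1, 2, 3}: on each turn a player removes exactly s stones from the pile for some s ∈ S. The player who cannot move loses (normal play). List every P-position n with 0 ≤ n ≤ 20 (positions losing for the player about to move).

n :  0  1  2  3  4  5  6  7  8  9 10 11 12 13 14 15 16 17 18 19 20
G :  0  1  2  3  0  1  2  3  0  1  2  3  0  1  2  3  0  1  2  3  0
P-positions are exactly the n with G(n) = 0.

0, 4, 8, 12, 16, 20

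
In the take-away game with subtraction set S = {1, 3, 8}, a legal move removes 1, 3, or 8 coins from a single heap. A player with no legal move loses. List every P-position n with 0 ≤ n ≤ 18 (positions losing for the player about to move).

n :  0  1  2  3  4  5  6  7  8  9 10 11 12 13 14 15 16 17 18
G :  0  1  0  1  0  1  0  1  2  3  2  0  1  0  1  0  1  0  1
P-positions are exactly the n with G(n) = 0.

0, 2, 4, 6, 11, 13, 15, 17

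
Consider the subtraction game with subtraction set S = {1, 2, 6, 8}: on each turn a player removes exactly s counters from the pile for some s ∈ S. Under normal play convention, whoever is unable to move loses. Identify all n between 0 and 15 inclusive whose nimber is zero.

0, 3, 7, 10, 14

G(0) = 0
G(1) = mex{0} = 1
G(2) = mex{1,0} = 2
G(3) = mex{2,1} = 0
G(4) = mex{0,2} = 1
G(5) = mex{1,0} = 2
G(6) = mex{2,1,0} = 3
G(7) = mex{3,2,1} = 0
G(8) = mex{0,3,2,0} = 1
G(9) = mex{1,0,0,1} = 2
G(10) = mex{2,1,1,2} = 0
G(11) = mex{0,2,2,0} = 1
G(12) = mex{1,0,3,1} = 2
G(13) = mex{2,1,0,2} = 3
G(14) = mex{3,2,1,3} = 0
G(15) = mex{0,3,2,0} = 1
P-positions are exactly the n with G(n) = 0.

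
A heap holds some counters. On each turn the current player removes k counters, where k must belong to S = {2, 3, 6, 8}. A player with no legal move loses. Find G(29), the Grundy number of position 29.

G(0) = 0
G(1) = mex{} = 0
G(2) = mex{0} = 1
G(3) = mex{0,0} = 1
G(4) = mex{1,0} = 2
G(5) = mex{1,1} = 0
G(6) = mex{2,1,0} = 3
G(7) = mex{0,2,0} = 1
G(8) = mex{3,0,1,0} = 2
G(9) = mex{1,3,1,0} = 2
G(10) = mex{2,1,2,1} = 0
G(11) = mex{2,2,0,1} = 3
G(12) = mex{0,2,3,2} = 1
G(13) = mex{3,0,1,0} = 2
G(14) = mex{1,3,2,3} = 0
G(15) = mex{2,1,2,1} = 0
G(16) = mex{0,2,0,2} = 1
G(17) = mex{0,0,3,2} = 1
G(18) = mex{1,0,1,0} = 2
G(19) = mex{1,1,2,3} = 0
G(20) = mex{2,1,0,1} = 3
G(21) = mex{0,2,0,2} = 1
G(22) = mex{3,0,1,0} = 2
G(23) = mex{1,3,1,0} = 2
G(24) = mex{2,1,2,1} = 0
G(25) = mex{2,2,0,1} = 3
G(26) = mex{0,2,3,2} = 1
G(27) = mex{3,0,1,0} = 2
G(28) = mex{1,3,2,3} = 0
G(29) = mex{2,1,2,1} = 0

0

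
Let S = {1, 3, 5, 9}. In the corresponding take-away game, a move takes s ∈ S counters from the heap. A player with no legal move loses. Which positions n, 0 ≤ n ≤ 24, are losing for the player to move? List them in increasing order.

G(0) = 0
G(1) = mex{0} = 1
G(2) = mex{1} = 0
G(3) = mex{0,0} = 1
G(4) = mex{1,1} = 0
G(5) = mex{0,0,0} = 1
G(6) = mex{1,1,1} = 0
G(7) = mex{0,0,0} = 1
G(8) = mex{1,1,1} = 0
G(9) = mex{0,0,0,0} = 1
G(10) = mex{1,1,1,1} = 0
G(11) = mex{0,0,0,0} = 1
G(12) = mex{1,1,1,1} = 0
G(13) = mex{0,0,0,0} = 1
G(14) = mex{1,1,1,1} = 0
G(15) = mex{0,0,0,0} = 1
G(16) = mex{1,1,1,1} = 0
G(17) = mex{0,0,0,0} = 1
G(18) = mex{1,1,1,1} = 0
G(19) = mex{0,0,0,0} = 1
G(20) = mex{1,1,1,1} = 0
G(21) = mex{0,0,0,0} = 1
G(22) = mex{1,1,1,1} = 0
G(23) = mex{0,0,0,0} = 1
G(24) = mex{1,1,1,1} = 0
P-positions are exactly the n with G(n) = 0.

0, 2, 4, 6, 8, 10, 12, 14, 16, 18, 20, 22, 24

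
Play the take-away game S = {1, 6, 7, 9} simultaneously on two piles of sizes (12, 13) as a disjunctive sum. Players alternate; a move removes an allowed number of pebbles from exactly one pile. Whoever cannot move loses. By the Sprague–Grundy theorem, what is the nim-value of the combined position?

1

All piles use S = {1, 6, 7, 9}:
n :  0  1  2  3  4  5  6  7  8  9 10 11 12 13
G :  0  1  0  1  0  1  2  3  2  3  2  3  0  1
Pile A: G(12) = 0.
Pile B: G(13) = 1.
Combined Grundy value = 0 ⊕ 1 = 1.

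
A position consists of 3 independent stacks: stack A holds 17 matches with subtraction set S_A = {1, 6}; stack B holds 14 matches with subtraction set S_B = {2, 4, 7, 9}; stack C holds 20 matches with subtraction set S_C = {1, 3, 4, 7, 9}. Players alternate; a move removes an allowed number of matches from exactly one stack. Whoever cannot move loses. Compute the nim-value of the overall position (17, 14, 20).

2

Stack A, S = {1, 6}:
G(0) = 0
G(1) = mex{0} = 1
G(2) = mex{1} = 0
G(3) = mex{0} = 1
G(4) = mex{1} = 0
G(5) = mex{0} = 1
G(6) = mex{1,0} = 2
G(7) = mex{2,1} = 0
G(8) = mex{0,0} = 1
G(9) = mex{1,1} = 0
G(10) = mex{0,0} = 1
G(11) = mex{1,1} = 0
G(12) = mex{0,2} = 1
G(13) = mex{1,0} = 2
G(14) = mex{2,1} = 0
G(15) = mex{0,0} = 1
G(16) = mex{1,1} = 0
G(17) = mex{0,0} = 1
G_A(17) = 1.
Stack B, S = {2, 4, 7, 9}:
n :  0  1  2  3  4  5  6  7  8  9 10 11 12 13 14
G :  0  0  1  1  2  2  0  3  1  4  2  0  0  1  1
G_B(14) = 1.
Stack C, S = {1, 3, 4, 7, 9}:
G(0) = 0
G(1) = mex{0} = 1
G(2) = mex{1} = 0
G(3) = mex{0,0} = 1
G(4) = mex{1,1,0} = 2
G(5) = mex{2,0,1} = 3
G(6) = mex{3,1,0} = 2
G(7) = mex{2,2,1,0} = 3
G(8) = mex{3,3,2,1} = 0
G(9) = mex{0,2,3,0,0} = 1
G(10) = mex{1,3,2,1,1} = 0
G(11) = mex{0,0,3,2,0} = 1
G(12) = mex{1,1,0,3,1} = 2
G(13) = mex{2,0,1,2,2} = 3
G(14) = mex{3,1,0,3,3} = 2
G(15) = mex{2,2,1,0,2} = 3
G(16) = mex{3,3,2,1,3} = 0
G(17) = mex{0,2,3,0,0} = 1
G(18) = mex{1,3,2,1,1} = 0
G(19) = mex{0,0,3,2,0} = 1
G(20) = mex{1,1,0,3,1} = 2
G_C(20) = 2.
Combined Grundy value = 1 ⊕ 1 ⊕ 2 = 2.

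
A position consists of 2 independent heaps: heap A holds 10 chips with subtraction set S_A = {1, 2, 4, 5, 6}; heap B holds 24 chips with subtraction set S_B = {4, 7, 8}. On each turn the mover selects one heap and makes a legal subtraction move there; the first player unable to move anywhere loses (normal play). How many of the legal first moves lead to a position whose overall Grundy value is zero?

0

Heap A, S = {1, 2, 4, 5, 6}:
n :  0  1  2  3  4  5  6  7  8  9 10
G :  0  1  2  0  1  2  3  4  5  3  0
G_A(10) = 0.
Heap B, S = {4, 7, 8}:
n :  0  1  2  3  4  5  6  7  8  9 10 11 12 13 14 15 16 17 18 19 20 21 22 23 24
G :  0  0  0  0  1  1  1  1  2  2  2  2  0  0  0  0  1  1  1  1  2  2  2  2  0
G_B(24) = 0.
Combined Grundy value = 0 ⊕ 0 = 0.
A winning move leaves total XOR = 0, i.e. changes one component's Grundy value g to g ⊕ X where X is the current total.
Heap A: target g' = 0⊕0 = 0, but every legal move changes the Grundy value (mex property), so 0 moves.
Heap B: target g' = 0⊕0 = 0, but every legal move changes the Grundy value (mex property), so 0 moves.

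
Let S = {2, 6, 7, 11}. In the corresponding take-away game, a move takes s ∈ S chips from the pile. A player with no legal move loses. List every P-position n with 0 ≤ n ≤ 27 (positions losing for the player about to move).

G(0) = 0
G(1) = mex{} = 0
G(2) = mex{0} = 1
G(3) = mex{0} = 1
G(4) = mex{1} = 0
G(5) = mex{1} = 0
G(6) = mex{0,0} = 1
G(7) = mex{0,0,0} = 1
G(8) = mex{1,1,0} = 2
G(9) = mex{1,1,1} = 0
G(10) = mex{2,0,1} = 3
G(11) = mex{0,0,0,0} = 1
G(12) = mex{3,1,0,0} = 2
G(13) = mex{1,1,1,1} = 0
G(14) = mex{2,2,1,1} = 0
G(15) = mex{0,0,2,0} = 1
G(16) = mex{0,3,0,0} = 1
G(17) = mex{1,1,3,1} = 0
G(18) = mex{1,2,1,1} = 0
G(19) = mex{0,0,2,2} = 1
G(20) = mex{0,0,0,0} = 1
G(21) = mex{1,1,0,3} = 2
G(22) = mex{1,1,1,1} = 0
G(23) = mex{2,0,1,2} = 3
G(24) = mex{0,0,0,0} = 1
G(25) = mex{3,1,0,0} = 2
G(26) = mex{1,1,1,1} = 0
G(27) = mex{2,2,1,1} = 0
P-positions are exactly the n with G(n) = 0.

0, 1, 4, 5, 9, 13, 14, 17, 18, 22, 26, 27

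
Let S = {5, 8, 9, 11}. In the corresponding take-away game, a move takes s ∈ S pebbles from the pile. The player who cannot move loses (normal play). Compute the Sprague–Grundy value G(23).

1

G(0) = 0
G(1) = mex{} = 0
G(2) = mex{} = 0
G(3) = mex{} = 0
G(4) = mex{} = 0
G(5) = mex{0} = 1
G(6) = mex{0} = 1
G(7) = mex{0} = 1
G(8) = mex{0,0} = 1
G(9) = mex{0,0,0} = 1
G(10) = mex{1,0,0} = 2
G(11) = mex{1,0,0,0} = 2
G(12) = mex{1,0,0,0} = 2
G(13) = mex{1,1,0,0} = 2
G(14) = mex{1,1,1,0} = 2
G(15) = mex{2,1,1,0} = 3
G(16) = mex{2,1,1,1} = 0
G(17) = mex{2,1,1,1} = 0
G(18) = mex{2,2,1,1} = 0
G(19) = mex{2,2,2,1} = 0
G(20) = mex{3,2,2,1} = 0
G(21) = mex{0,2,2,2} = 1
G(22) = mex{0,2,2,2} = 1
G(23) = mex{0,3,2,2} = 1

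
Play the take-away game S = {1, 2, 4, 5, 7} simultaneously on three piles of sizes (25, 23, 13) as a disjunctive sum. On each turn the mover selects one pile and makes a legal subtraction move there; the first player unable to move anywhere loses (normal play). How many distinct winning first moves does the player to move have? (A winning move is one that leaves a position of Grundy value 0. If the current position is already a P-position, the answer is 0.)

2

All piles use S = {1, 2, 4, 5, 7}:
n :  0  1  2  3  4  5  6  7  8  9 10 11 12 13 14 15 16 17 18 19 20 21 22 23 24 25
G :  0  1  2  0  1  2  0  1  2  0  1  2  0  1  2  0  1  2  0  1  2  0  1  2  0  1
Pile A: G(25) = 1.
Pile B: G(23) = 2.
Pile C: G(13) = 1.
Combined Grundy value = 1 ⊕ 2 ⊕ 1 = 2.
A winning move leaves total XOR = 0, i.e. changes one component's Grundy value g to g ⊕ X where X is the current total.
Pile A: need g' = 1⊕2 = 3. Options: 25−1→G=0, 25−2→G=2, 25−4→G=0, 25−5→G=2, 25−7→G=0. Hits: 0.
Pile B: need g' = 2⊕2 = 0. Options: 23−1→G=1, 23−2→G=0, 23−4→G=1, 23−5→G=0, 23−7→G=1. Hits: 2.
Pile C: need g' = 1⊕2 = 3. Options: 13−1→G=0, 13−2→G=2, 13−4→G=0, 13−5→G=2, 13−7→G=0. Hits: 0.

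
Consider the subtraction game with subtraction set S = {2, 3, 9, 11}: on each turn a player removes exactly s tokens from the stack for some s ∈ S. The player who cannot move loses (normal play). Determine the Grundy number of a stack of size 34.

3

n :  0  1  2  3  4  5  6  7  8  9 10 11 12 13 14 15 16 17 18 19 20 21 22 23 24 25 26 27 28 29 30 31 32 33 34
G :  0  0  1  1  2  0  0  1  1  2  2  3  3  0  2  1  3  3  0  0  1  1  2  0  3  1  2  2  4  3  3  0  2  1  3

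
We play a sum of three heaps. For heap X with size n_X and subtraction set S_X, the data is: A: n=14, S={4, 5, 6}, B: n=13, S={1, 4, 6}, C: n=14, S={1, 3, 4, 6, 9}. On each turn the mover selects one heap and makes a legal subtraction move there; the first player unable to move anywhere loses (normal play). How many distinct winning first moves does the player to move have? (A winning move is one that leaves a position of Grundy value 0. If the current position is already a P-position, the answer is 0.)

Heap A, S = {4, 5, 6}:
G(0) = 0
G(1) = mex{} = 0
G(2) = mex{} = 0
G(3) = mex{} = 0
G(4) = mex{0} = 1
G(5) = mex{0,0} = 1
G(6) = mex{0,0,0} = 1
G(7) = mex{0,0,0} = 1
G(8) = mex{1,0,0} = 2
G(9) = mex{1,1,0} = 2
G(10) = mex{1,1,1} = 0
G(11) = mex{1,1,1} = 0
G(12) = mex{2,1,1} = 0
G(13) = mex{2,2,1} = 0
G(14) = mex{0,2,2} = 1
G_A(14) = 1.
Heap B, S = {1, 4, 6}:
n :  0  1  2  3  4  5  6  7  8  9 10 11 12 13
G :  0  1  0  1  2  0  1  0  1  2  0  1  0  1
G_B(13) = 1.
Heap C, S = {1, 3, 4, 6, 9}:
G(0) = 0
G(1) = mex{0} = 1
G(2) = mex{1} = 0
G(3) = mex{0,0} = 1
G(4) = mex{1,1,0} = 2
G(5) = mex{2,0,1} = 3
G(6) = mex{3,1,0,0} = 2
G(7) = mex{2,2,1,1} = 0
G(8) = mex{0,3,2,0} = 1
G(9) = mex{1,2,3,1,0} = 4
G(10) = mex{4,0,2,2,1} = 3
G(11) = mex{3,1,0,3,0} = 2
G(12) = mex{2,4,1,2,1} = 0
G(13) = mex{0,3,4,0,2} = 1
G(14) = mex{1,2,3,1,3} = 0
G_C(14) = 0.
Combined Grundy value = 1 ⊕ 1 ⊕ 0 = 0.
A winning move leaves total XOR = 0, i.e. changes one component's Grundy value g to g ⊕ X where X is the current total.
Heap A: target g' = 1⊕0 = 1, but every legal move changes the Grundy value (mex property), so 0 moves.
Heap B: target g' = 1⊕0 = 1, but every legal move changes the Grundy value (mex property), so 0 moves.
Heap C: target g' = 0⊕0 = 0, but every legal move changes the Grundy value (mex property), so 0 moves.

0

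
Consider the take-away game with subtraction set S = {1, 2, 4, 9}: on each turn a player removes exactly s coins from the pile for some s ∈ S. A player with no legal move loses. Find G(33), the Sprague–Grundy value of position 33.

0

n :  0  1  2  3  4  5  6  7  8  9 10 11 12 13 14 15 16 17 18 19 20 21 22 23 24 25 26 27 28 29 30 31 32 33
G :  0  1  2  0  1  2  0  1  2  3  4  0  1  2  0  1  2  0  1  2  3  4  0  1  2  0  1  2  0  1  2  3  4  0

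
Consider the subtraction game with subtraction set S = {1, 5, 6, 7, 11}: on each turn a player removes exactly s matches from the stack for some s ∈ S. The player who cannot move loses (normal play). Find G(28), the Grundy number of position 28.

n :  0  1  2  3  4  5  6  7  8  9 10 11 12 13 14 15 16 17 18 19 20 21 22 23 24 25 26 27 28
G :  0  1  0  1  0  1  2  3  2  3  2  3  0  1  0  1  0  1  2  3  2  3  2  3  0  1  0  1  0

0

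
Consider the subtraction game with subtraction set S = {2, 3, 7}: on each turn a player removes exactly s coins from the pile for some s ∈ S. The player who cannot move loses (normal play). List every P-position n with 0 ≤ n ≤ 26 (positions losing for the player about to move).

n :  0  1  2  3  4  5  6  7  8  9 10 11 12 13 14 15 16 17 18 19 20 21 22 23 24 25 26
G :  0  0  1  1  2  0  0  1  1  2  0  0  1  1  2  0  0  1  1  2  0  0  1  1  2  0  0
P-positions are exactly the n with G(n) = 0.

0, 1, 5, 6, 10, 11, 15, 16, 20, 21, 25, 26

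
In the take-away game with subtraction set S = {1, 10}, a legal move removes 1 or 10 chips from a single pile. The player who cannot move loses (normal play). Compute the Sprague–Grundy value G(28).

0

n :  0  1  2  3  4  5  6  7  8  9 10 11 12 13 14 15 16 17 18 19 20 21 22 23 24 25 26 27 28
G :  0  1  0  1  0  1  0  1  0  1  2  0  1  0  1  0  1  0  1  0  1  2  0  1  0  1  0  1  0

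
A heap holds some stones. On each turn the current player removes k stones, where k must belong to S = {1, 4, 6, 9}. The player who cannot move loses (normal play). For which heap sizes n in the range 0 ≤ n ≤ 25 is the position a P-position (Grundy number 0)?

0, 2, 5, 7, 10, 12, 15, 17, 20, 22, 25

n :  0  1  2  3  4  5  6  7  8  9 10 11 12 13 14 15 16 17 18 19 20 21 22 23 24 25
G :  0  1  0  1  2  0  1  0  1  2  0  1  0  1  2  0  1  0  1  2  0  1  0  1  2  0
P-positions are exactly the n with G(n) = 0.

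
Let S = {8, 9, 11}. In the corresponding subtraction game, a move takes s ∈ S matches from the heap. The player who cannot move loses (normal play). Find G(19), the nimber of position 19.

n :  0  1  2  3  4  5  6  7  8  9 10 11 12 13 14 15 16 17 18 19
G :  0  0  0  0  0  0  0  0  1  1  1  1  1  1  1  1  2  2  2  0

0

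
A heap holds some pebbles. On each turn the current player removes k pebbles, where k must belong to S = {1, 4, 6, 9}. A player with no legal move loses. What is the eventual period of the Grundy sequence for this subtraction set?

5

G(0) = 0
G(1) = mex{0} = 1
G(2) = mex{1} = 0
G(3) = mex{0} = 1
G(4) = mex{1,0} = 2
G(5) = mex{2,1} = 0
G(6) = mex{0,0,0} = 1
G(7) = mex{1,1,1} = 0
G(8) = mex{0,2,0} = 1
G(9) = mex{1,0,1,0} = 2
G(10) = mex{2,1,2,1} = 0
G(11) = mex{0,0,0,0} = 1
G(12) = mex{1,1,1,1} = 0
G(13) = mex{0,2,0,2} = 1
G(14) = mex{1,0,1,0} = 2
G(15) = mex{2,1,2,1} = 0
G(n+5) = G(n) holds for n = 0,…,8 (a full window of length max(S) = 9), so the sequence is purely periodic with period 5.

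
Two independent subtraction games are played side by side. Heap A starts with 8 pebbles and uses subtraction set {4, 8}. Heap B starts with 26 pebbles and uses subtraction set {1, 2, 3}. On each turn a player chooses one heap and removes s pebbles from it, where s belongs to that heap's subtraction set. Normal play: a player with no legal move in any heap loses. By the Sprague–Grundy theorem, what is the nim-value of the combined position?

0

Heap A, S = {4, 8}:
n : 0 1 2 3 4 5 6 7 8
G : 0 0 0 0 1 1 1 1 2
G_A(8) = 2.
Heap B, S = {1, 2, 3}:
G(0) = 0
G(1) = mex{0} = 1
G(2) = mex{1,0} = 2
G(3) = mex{2,1,0} = 3
G(4) = mex{3,2,1} = 0
G(5) = mex{0,3,2} = 1
G(6) = mex{1,0,3} = 2
G(7) = mex{2,1,0} = 3
G(8) = mex{3,2,1} = 0
G(9) = mex{0,3,2} = 1
G(10) = mex{1,0,3} = 2
G(11) = mex{2,1,0} = 3
G(12) = mex{3,2,1} = 0
G(13) = mex{0,3,2} = 1
G(14) = mex{1,0,3} = 2
G(15) = mex{2,1,0} = 3
G(16) = mex{3,2,1} = 0
G(17) = mex{0,3,2} = 1
G(18) = mex{1,0,3} = 2
G(19) = mex{2,1,0} = 3
G(20) = mex{3,2,1} = 0
G(21) = mex{0,3,2} = 1
G(22) = mex{1,0,3} = 2
G(23) = mex{2,1,0} = 3
G(24) = mex{3,2,1} = 0
G(25) = mex{0,3,2} = 1
G(26) = mex{1,0,3} = 2
G_B(26) = 2.
Combined Grundy value = 2 ⊕ 2 = 0.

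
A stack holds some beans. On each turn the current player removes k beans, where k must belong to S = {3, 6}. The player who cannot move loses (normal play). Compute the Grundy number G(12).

1

G(0) = 0
G(1) = mex{} = 0
G(2) = mex{} = 0
G(3) = mex{0} = 1
G(4) = mex{0} = 1
G(5) = mex{0} = 1
G(6) = mex{1,0} = 2
G(7) = mex{1,0} = 2
G(8) = mex{1,0} = 2
G(9) = mex{2,1} = 0
G(10) = mex{2,1} = 0
G(11) = mex{2,1} = 0
G(12) = mex{0,2} = 1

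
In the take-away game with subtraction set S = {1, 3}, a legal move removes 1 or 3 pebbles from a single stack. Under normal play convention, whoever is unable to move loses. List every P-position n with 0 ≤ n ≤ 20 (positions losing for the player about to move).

G(0) = 0
G(1) = mex{0} = 1
G(2) = mex{1} = 0
G(3) = mex{0,0} = 1
G(4) = mex{1,1} = 0
G(5) = mex{0,0} = 1
G(6) = mex{1,1} = 0
G(7) = mex{0,0} = 1
G(8) = mex{1,1} = 0
G(9) = mex{0,0} = 1
G(10) = mex{1,1} = 0
G(11) = mex{0,0} = 1
G(12) = mex{1,1} = 0
G(13) = mex{0,0} = 1
G(14) = mex{1,1} = 0
G(15) = mex{0,0} = 1
G(16) = mex{1,1} = 0
G(17) = mex{0,0} = 1
G(18) = mex{1,1} = 0
G(19) = mex{0,0} = 1
G(20) = mex{1,1} = 0
P-positions are exactly the n with G(n) = 0.

0, 2, 4, 6, 8, 10, 12, 14, 16, 18, 20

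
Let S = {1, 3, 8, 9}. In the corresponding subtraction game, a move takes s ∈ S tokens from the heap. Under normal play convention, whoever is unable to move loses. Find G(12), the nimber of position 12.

2

G(0) = 0
G(1) = mex{0} = 1
G(2) = mex{1} = 0
G(3) = mex{0,0} = 1
G(4) = mex{1,1} = 0
G(5) = mex{0,0} = 1
G(6) = mex{1,1} = 0
G(7) = mex{0,0} = 1
G(8) = mex{1,1,0} = 2
G(9) = mex{2,0,1,0} = 3
G(10) = mex{3,1,0,1} = 2
G(11) = mex{2,2,1,0} = 3
G(12) = mex{3,3,0,1} = 2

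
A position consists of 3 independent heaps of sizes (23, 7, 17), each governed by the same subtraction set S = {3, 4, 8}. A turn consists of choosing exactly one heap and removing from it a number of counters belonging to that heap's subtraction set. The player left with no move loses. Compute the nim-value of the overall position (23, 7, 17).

2

All heaps use S = {3, 4, 8}:
n :  0  1  2  3  4  5  6  7  8  9 10 11 12 13 14 15 16 17 18 19 20 21 22 23
G :  0  0  0  1  1  1  2  0  2  3  1  3  0  0  0  1  1  1  2  0  2  3  1  3
Heap A: G(23) = 3.
Heap B: G(7) = 0.
Heap C: G(17) = 1.
Combined Grundy value = 3 ⊕ 0 ⊕ 1 = 2.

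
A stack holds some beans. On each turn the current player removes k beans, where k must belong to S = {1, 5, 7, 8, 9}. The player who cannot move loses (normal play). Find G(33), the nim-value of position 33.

G(0) = 0
G(1) = mex{0} = 1
G(2) = mex{1} = 0
G(3) = mex{0} = 1
G(4) = mex{1} = 0
G(5) = mex{0,0} = 1
G(6) = mex{1,1} = 0
G(7) = mex{0,0,0} = 1
G(8) = mex{1,1,1,0} = 2
G(9) = mex{2,0,0,1,0} = 3
G(10) = mex{3,1,1,0,1} = 2
G(11) = mex{2,0,0,1,0} = 3
G(12) = mex{3,1,1,0,1} = 2
G(13) = mex{2,2,0,1,0} = 3
G(14) = mex{3,3,1,0,1} = 2
G(15) = mex{2,2,2,1,0} = 3
G(16) = mex{3,3,3,2,1} = 0
G(17) = mex{0,2,2,3,2} = 1
G(18) = mex{1,3,3,2,3} = 0
G(19) = mex{0,2,2,3,2} = 1
G(20) = mex{1,3,3,2,3} = 0
G(21) = mex{0,0,2,3,2} = 1
G(22) = mex{1,1,3,2,3} = 0
G(23) = mex{0,0,0,3,2} = 1
G(24) = mex{1,1,1,0,3} = 2
G(25) = mex{2,0,0,1,0} = 3
G(26) = mex{3,1,1,0,1} = 2
G(27) = mex{2,0,0,1,0} = 3
G(28) = mex{3,1,1,0,1} = 2
G(29) = mex{2,2,0,1,0} = 3
G(30) = mex{3,3,1,0,1} = 2
G(31) = mex{2,2,2,1,0} = 3
G(32) = mex{3,3,3,2,1} = 0
G(33) = mex{0,2,2,3,2} = 1

1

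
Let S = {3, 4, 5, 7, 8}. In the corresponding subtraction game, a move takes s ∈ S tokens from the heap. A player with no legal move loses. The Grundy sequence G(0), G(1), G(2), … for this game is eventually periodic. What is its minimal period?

G(0) = 0
G(1) = mex{} = 0
G(2) = mex{} = 0
G(3) = mex{0} = 1
G(4) = mex{0,0} = 1
G(5) = mex{0,0,0} = 1
G(6) = mex{1,0,0} = 2
G(7) = mex{1,1,0,0} = 2
G(8) = mex{1,1,1,0,0} = 2
G(9) = mex{2,1,1,0,0} = 3
G(10) = mex{2,2,1,1,0} = 3
G(11) = mex{2,2,2,1,1} = 0
G(12) = mex{3,2,2,1,1} = 0
G(13) = mex{3,3,2,2,1} = 0
G(14) = mex{0,3,3,2,2} = 1
G(15) = mex{0,0,3,2,2} = 1
G(16) = mex{0,0,0,3,2} = 1
G(17) = mex{1,0,0,3,3} = 2
G(18) = mex{1,1,0,0,3} = 2
G(19) = mex{1,1,1,0,0} = 2
G(20) = mex{2,1,1,0,0} = 3
G(21) = mex{2,2,1,1,0} = 3
G(22) = mex{2,2,2,1,1} = 0
G(23) = mex{3,2,2,1,1} = 0
G(n+11) = G(n) holds for n = 0,…,7 (a full window of length max(S) = 8), so the sequence is purely periodic with period 11.

11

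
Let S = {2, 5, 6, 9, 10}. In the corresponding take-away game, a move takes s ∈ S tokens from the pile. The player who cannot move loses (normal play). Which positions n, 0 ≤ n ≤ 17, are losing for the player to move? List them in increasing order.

G(0) = 0
G(1) = mex{} = 0
G(2) = mex{0} = 1
G(3) = mex{0} = 1
G(4) = mex{1} = 0
G(5) = mex{1,0} = 2
G(6) = mex{0,0,0} = 1
G(7) = mex{2,1,0} = 3
G(8) = mex{1,1,1} = 0
G(9) = mex{3,0,1,0} = 2
G(10) = mex{0,2,0,0,0} = 1
G(11) = mex{2,1,2,1,0} = 3
G(12) = mex{1,3,1,1,1} = 0
G(13) = mex{3,0,3,0,1} = 2
G(14) = mex{0,2,0,2,0} = 1
G(15) = mex{2,1,2,1,2} = 0
G(16) = mex{1,3,1,3,1} = 0
G(17) = mex{0,0,3,0,3} = 1
P-positions are exactly the n with G(n) = 0.

0, 1, 4, 8, 12, 15, 16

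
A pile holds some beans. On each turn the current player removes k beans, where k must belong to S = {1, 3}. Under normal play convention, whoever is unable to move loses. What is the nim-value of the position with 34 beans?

G(0) = 0
G(1) = mex{0} = 1
G(2) = mex{1} = 0
G(3) = mex{0,0} = 1
G(4) = mex{1,1} = 0
G(5) = mex{0,0} = 1
G(6) = mex{1,1} = 0
G(7) = mex{0,0} = 1
G(8) = mex{1,1} = 0
G(9) = mex{0,0} = 1
G(10) = mex{1,1} = 0
G(11) = mex{0,0} = 1
G(12) = mex{1,1} = 0
G(13) = mex{0,0} = 1
G(14) = mex{1,1} = 0
G(15) = mex{0,0} = 1
G(16) = mex{1,1} = 0
G(17) = mex{0,0} = 1
G(18) = mex{1,1} = 0
G(19) = mex{0,0} = 1
G(20) = mex{1,1} = 0
G(21) = mex{0,0} = 1
G(22) = mex{1,1} = 0
G(23) = mex{0,0} = 1
G(24) = mex{1,1} = 0
G(25) = mex{0,0} = 1
G(26) = mex{1,1} = 0
G(27) = mex{0,0} = 1
G(28) = mex{1,1} = 0
G(29) = mex{0,0} = 1
G(30) = mex{1,1} = 0
G(31) = mex{0,0} = 1
G(32) = mex{1,1} = 0
G(33) = mex{0,0} = 1
G(34) = mex{1,1} = 0

0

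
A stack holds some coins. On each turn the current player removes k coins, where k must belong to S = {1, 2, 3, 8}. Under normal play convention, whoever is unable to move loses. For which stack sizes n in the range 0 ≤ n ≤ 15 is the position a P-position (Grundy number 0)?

0, 4, 9, 13

G(0) = 0
G(1) = mex{0} = 1
G(2) = mex{1,0} = 2
G(3) = mex{2,1,0} = 3
G(4) = mex{3,2,1} = 0
G(5) = mex{0,3,2} = 1
G(6) = mex{1,0,3} = 2
G(7) = mex{2,1,0} = 3
G(8) = mex{3,2,1,0} = 4
G(9) = mex{4,3,2,1} = 0
G(10) = mex{0,4,3,2} = 1
G(11) = mex{1,0,4,3} = 2
G(12) = mex{2,1,0,0} = 3
G(13) = mex{3,2,1,1} = 0
G(14) = mex{0,3,2,2} = 1
G(15) = mex{1,0,3,3} = 2
P-positions are exactly the n with G(n) = 0.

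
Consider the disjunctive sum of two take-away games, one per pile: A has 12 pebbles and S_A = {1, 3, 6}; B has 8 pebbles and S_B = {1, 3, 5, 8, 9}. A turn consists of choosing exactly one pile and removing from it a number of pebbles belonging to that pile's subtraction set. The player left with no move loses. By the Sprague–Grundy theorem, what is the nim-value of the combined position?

Pile A, S = {1, 3, 6}:
n :  0  1  2  3  4  5  6  7  8  9 10 11 12
G :  0  1  0  1  0  1  2  3  2  0  1  0  1
G_A(12) = 1.
Pile B, S = {1, 3, 5, 8, 9}:
n : 0 1 2 3 4 5 6 7 8
G : 0 1 0 1 0 1 0 1 2
G_B(8) = 2.
Combined Grundy value = 1 ⊕ 2 = 3.

3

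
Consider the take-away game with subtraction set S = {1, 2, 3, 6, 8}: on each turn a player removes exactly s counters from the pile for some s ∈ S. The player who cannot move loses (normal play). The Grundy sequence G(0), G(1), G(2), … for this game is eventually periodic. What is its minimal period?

9

G(0) = 0
G(1) = mex{0} = 1
G(2) = mex{1,0} = 2
G(3) = mex{2,1,0} = 3
G(4) = mex{3,2,1} = 0
G(5) = mex{0,3,2} = 1
G(6) = mex{1,0,3,0} = 2
G(7) = mex{2,1,0,1} = 3
G(8) = mex{3,2,1,2,0} = 4
G(9) = mex{4,3,2,3,1} = 0
G(10) = mex{0,4,3,0,2} = 1
G(11) = mex{1,0,4,1,3} = 2
G(12) = mex{2,1,0,2,0} = 3
G(13) = mex{3,2,1,3,1} = 0
G(14) = mex{0,3,2,4,2} = 1
G(15) = mex{1,0,3,0,3} = 2
G(16) = mex{2,1,0,1,4} = 3
G(17) = mex{3,2,1,2,0} = 4
G(18) = mex{4,3,2,3,1} = 0
G(19) = mex{0,4,3,0,2} = 1
G(n+9) = G(n) holds for n = 0,…,7 (a full window of length max(S) = 8), so the sequence is purely periodic with period 9.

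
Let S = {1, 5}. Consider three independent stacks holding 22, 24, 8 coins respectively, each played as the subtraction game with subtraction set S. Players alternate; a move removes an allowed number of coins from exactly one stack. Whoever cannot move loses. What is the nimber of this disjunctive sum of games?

0

All stacks use S = {1, 5}:
n :  0  1  2  3  4  5  6  7  8  9 10 11 12 13 14 15 16 17 18 19 20 21 22 23 24
G :  0  1  0  1  0  1  0  1  0  1  0  1  0  1  0  1  0  1  0  1  0  1  0  1  0
Stack A: G(22) = 0.
Stack B: G(24) = 0.
Stack C: G(8) = 0.
Combined Grundy value = 0 ⊕ 0 ⊕ 0 = 0.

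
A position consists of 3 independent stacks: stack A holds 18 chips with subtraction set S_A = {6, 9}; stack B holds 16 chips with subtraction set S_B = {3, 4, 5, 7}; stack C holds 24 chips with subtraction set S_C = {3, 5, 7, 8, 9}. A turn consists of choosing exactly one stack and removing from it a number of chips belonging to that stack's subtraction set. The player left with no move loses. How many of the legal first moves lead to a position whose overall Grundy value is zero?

Stack A, S = {6, 9}:
G(0) = 0
G(1) = mex{} = 0
G(2) = mex{} = 0
G(3) = mex{} = 0
G(4) = mex{} = 0
G(5) = mex{} = 0
G(6) = mex{0} = 1
G(7) = mex{0} = 1
G(8) = mex{0} = 1
G(9) = mex{0,0} = 1
G(10) = mex{0,0} = 1
G(11) = mex{0,0} = 1
G(12) = mex{1,0} = 2
G(13) = mex{1,0} = 2
G(14) = mex{1,0} = 2
G(15) = mex{1,1} = 0
G(16) = mex{1,1} = 0
G(17) = mex{1,1} = 0
G(18) = mex{2,1} = 0
G_A(18) = 0.
Stack B, S = {3, 4, 5, 7}:
n :  0  1  2  3  4  5  6  7  8  9 10 11 12 13 14 15 16
G :  0  0  0  1  1  1  2  2  2  3  0  0  0  1  1  1  2
G_B(16) = 2.
Stack C, S = {3, 5, 7, 8, 9}:
n :  0  1  2  3  4  5  6  7  8  9 10 11 12 13 14 15 16 17 18 19 20 21 22 23 24
G :  0  0  0  1  1  1  2  2  2  3  3  3  0  0  0  1  1  1  2  2  2  3  3  3  0
G_C(24) = 0.
Combined Grundy value = 0 ⊕ 2 ⊕ 0 = 2.
A winning move leaves total XOR = 0, i.e. changes one component's Grundy value g to g ⊕ X where X is the current total.
Stack A: need g' = 0⊕2 = 2. Options: 18−6→G=2, 18−9→G=1. Hits: 1.
Stack B: need g' = 2⊕2 = 0. Options: 16−3→G=1, 16−4→G=0, 16−5→G=0, 16−7→G=3. Hits: 2.
Stack C: need g' = 0⊕2 = 2. Options: 24−3→G=3, 24−5→G=2, 24−7→G=1, 24−8→G=1, 24−9→G=1. Hits: 1.

4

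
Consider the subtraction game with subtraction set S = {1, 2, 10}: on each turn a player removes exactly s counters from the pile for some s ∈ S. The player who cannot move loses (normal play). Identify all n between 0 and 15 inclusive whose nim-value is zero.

G(0) = 0
G(1) = mex{0} = 1
G(2) = mex{1,0} = 2
G(3) = mex{2,1} = 0
G(4) = mex{0,2} = 1
G(5) = mex{1,0} = 2
G(6) = mex{2,1} = 0
G(7) = mex{0,2} = 1
G(8) = mex{1,0} = 2
G(9) = mex{2,1} = 0
G(10) = mex{0,2,0} = 1
G(11) = mex{1,0,1} = 2
G(12) = mex{2,1,2} = 0
G(13) = mex{0,2,0} = 1
G(14) = mex{1,0,1} = 2
G(15) = mex{2,1,2} = 0
P-positions are exactly the n with G(n) = 0.

0, 3, 6, 9, 12, 15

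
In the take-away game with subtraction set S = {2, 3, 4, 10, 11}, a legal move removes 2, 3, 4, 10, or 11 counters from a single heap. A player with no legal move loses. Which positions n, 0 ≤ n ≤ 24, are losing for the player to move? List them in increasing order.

0, 1, 6, 7, 13, 14, 19, 20

G(0) = 0
G(1) = mex{} = 0
G(2) = mex{0} = 1
G(3) = mex{0,0} = 1
G(4) = mex{1,0,0} = 2
G(5) = mex{1,1,0} = 2
G(6) = mex{2,1,1} = 0
G(7) = mex{2,2,1} = 0
G(8) = mex{0,2,2} = 1
G(9) = mex{0,0,2} = 1
G(10) = mex{1,0,0,0} = 2
G(11) = mex{1,1,0,0,0} = 2
G(12) = mex{2,1,1,1,0} = 3
G(13) = mex{2,2,1,1,1} = 0
G(14) = mex{3,2,2,2,1} = 0
G(15) = mex{0,3,2,2,2} = 1
G(16) = mex{0,0,3,0,2} = 1
G(17) = mex{1,0,0,0,0} = 2
G(18) = mex{1,1,0,1,0} = 2
G(19) = mex{2,1,1,1,1} = 0
G(20) = mex{2,2,1,2,1} = 0
G(21) = mex{0,2,2,2,2} = 1
G(22) = mex{0,0,2,3,2} = 1
G(23) = mex{1,0,0,0,3} = 2
G(24) = mex{1,1,0,0,0} = 2
P-positions are exactly the n with G(n) = 0.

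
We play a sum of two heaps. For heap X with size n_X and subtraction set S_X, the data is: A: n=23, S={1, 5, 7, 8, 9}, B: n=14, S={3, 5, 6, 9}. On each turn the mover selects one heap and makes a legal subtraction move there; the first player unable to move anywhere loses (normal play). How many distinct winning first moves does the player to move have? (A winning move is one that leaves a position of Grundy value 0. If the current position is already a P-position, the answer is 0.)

4

Heap A, S = {1, 5, 7, 8, 9}:
G(0) = 0
G(1) = mex{0} = 1
G(2) = mex{1} = 0
G(3) = mex{0} = 1
G(4) = mex{1} = 0
G(5) = mex{0,0} = 1
G(6) = mex{1,1} = 0
G(7) = mex{0,0,0} = 1
G(8) = mex{1,1,1,0} = 2
G(9) = mex{2,0,0,1,0} = 3
G(10) = mex{3,1,1,0,1} = 2
G(11) = mex{2,0,0,1,0} = 3
G(12) = mex{3,1,1,0,1} = 2
G(13) = mex{2,2,0,1,0} = 3
G(14) = mex{3,3,1,0,1} = 2
G(15) = mex{2,2,2,1,0} = 3
G(16) = mex{3,3,3,2,1} = 0
G(17) = mex{0,2,2,3,2} = 1
G(18) = mex{1,3,3,2,3} = 0
G(19) = mex{0,2,2,3,2} = 1
G(20) = mex{1,3,3,2,3} = 0
G(21) = mex{0,0,2,3,2} = 1
G(22) = mex{1,1,3,2,3} = 0
G(23) = mex{0,0,0,3,2} = 1
G_A(23) = 1.
Heap B, S = {3, 5, 6, 9}:
n :  0  1  2  3  4  5  6  7  8  9 10 11 12 13 14
G :  0  0  0  1  1  1  2  2  2  3  3  3  0  0  0
G_B(14) = 0.
Combined Grundy value = 1 ⊕ 0 = 1.
A winning move leaves total XOR = 0, i.e. changes one component's Grundy value g to g ⊕ X where X is the current total.
Heap A: need g' = 1⊕1 = 0. Options: 23−1→G=0, 23−5→G=0, 23−7→G=0, 23−8→G=3, 23−9→G=2. Hits: 3.
Heap B: need g' = 0⊕1 = 1. Options: 14−3→G=3, 14−5→G=3, 14−6→G=2, 14−9→G=1. Hits: 1.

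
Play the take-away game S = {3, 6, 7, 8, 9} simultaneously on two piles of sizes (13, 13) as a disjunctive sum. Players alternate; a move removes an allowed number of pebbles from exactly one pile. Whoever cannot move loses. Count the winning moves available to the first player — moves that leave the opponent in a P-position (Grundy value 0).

0

All piles use S = {3, 6, 7, 8, 9}:
n :  0  1  2  3  4  5  6  7  8  9 10 11 12 13
G :  0  0  0  1  1  1  2  2  2  3  3  3  0  0
Pile A: G(13) = 0.
Pile B: G(13) = 0.
Combined Grundy value = 0 ⊕ 0 = 0.
A winning move leaves total XOR = 0, i.e. changes one component's Grundy value g to g ⊕ X where X is the current total.
Pile A: target g' = 0⊕0 = 0, but every legal move changes the Grundy value (mex property), so 0 moves.
Pile B: target g' = 0⊕0 = 0, but every legal move changes the Grundy value (mex property), so 0 moves.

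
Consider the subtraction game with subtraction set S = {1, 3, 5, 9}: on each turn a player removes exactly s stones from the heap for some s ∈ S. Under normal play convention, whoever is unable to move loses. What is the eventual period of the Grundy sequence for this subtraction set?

2

n :  0  1  2  3  4  5  6  7  8  9 10 11 12 13 14
G :  0  1  0  1  0  1  0  1  0  1  0  1  0  1  0
G(n+2) = G(n) holds for n = 0,…,8 (a full window of length max(S) = 9), so the sequence is purely periodic with period 2.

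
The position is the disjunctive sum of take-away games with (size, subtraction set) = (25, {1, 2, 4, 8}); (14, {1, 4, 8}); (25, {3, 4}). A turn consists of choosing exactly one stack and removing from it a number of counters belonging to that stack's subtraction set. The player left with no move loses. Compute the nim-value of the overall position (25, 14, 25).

Stack A, S = {1, 2, 4, 8}:
n :  0  1  2  3  4  5  6  7  8  9 10 11 12 13 14 15 16 17 18 19 20 21 22 23 24 25
G :  0  1  2  0  1  2  0  1  2  0  1  2  0  1  2  0  1  2  0  1  2  0  1  2  0  1
G_A(25) = 1.
Stack B, S = {1, 4, 8}:
n :  0  1  2  3  4  5  6  7  8  9 10 11 12 13 14
G :  0  1  0  1  2  0  1  0  1  2  3  2  0  1  0
G_B(14) = 0.
Stack C, S = {3, 4}:
G(0) = 0
G(1) = mex{} = 0
G(2) = mex{} = 0
G(3) = mex{0} = 1
G(4) = mex{0,0} = 1
G(5) = mex{0,0} = 1
G(6) = mex{1,0} = 2
G(7) = mex{1,1} = 0
G(8) = mex{1,1} = 0
G(9) = mex{2,1} = 0
G(10) = mex{0,2} = 1
G(11) = mex{0,0} = 1
G(12) = mex{0,0} = 1
G(13) = mex{1,0} = 2
G(14) = mex{1,1} = 0
G(15) = mex{1,1} = 0
G(16) = mex{2,1} = 0
G(17) = mex{0,2} = 1
G(18) = mex{0,0} = 1
G(19) = mex{0,0} = 1
G(20) = mex{1,0} = 2
G(21) = mex{1,1} = 0
G(22) = mex{1,1} = 0
G(23) = mex{2,1} = 0
G(24) = mex{0,2} = 1
G(25) = mex{0,0} = 1
G_C(25) = 1.
Combined Grundy value = 1 ⊕ 0 ⊕ 1 = 0.

0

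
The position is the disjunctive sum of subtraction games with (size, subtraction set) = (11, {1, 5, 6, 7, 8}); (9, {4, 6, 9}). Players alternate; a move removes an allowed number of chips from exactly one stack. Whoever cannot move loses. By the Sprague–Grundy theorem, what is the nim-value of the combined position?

1

Stack A, S = {1, 5, 6, 7, 8}:
G(0) = 0
G(1) = mex{0} = 1
G(2) = mex{1} = 0
G(3) = mex{0} = 1
G(4) = mex{1} = 0
G(5) = mex{0,0} = 1
G(6) = mex{1,1,0} = 2
G(7) = mex{2,0,1,0} = 3
G(8) = mex{3,1,0,1,0} = 2
G(9) = mex{2,0,1,0,1} = 3
G(10) = mex{3,1,0,1,0} = 2
G(11) = mex{2,2,1,0,1} = 3
G_A(11) = 3.
Stack B, S = {4, 6, 9}:
n : 0 1 2 3 4 5 6 7 8 9
G : 0 0 0 0 1 1 1 1 2 2
G_B(9) = 2.
Combined Grundy value = 3 ⊕ 2 = 1.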